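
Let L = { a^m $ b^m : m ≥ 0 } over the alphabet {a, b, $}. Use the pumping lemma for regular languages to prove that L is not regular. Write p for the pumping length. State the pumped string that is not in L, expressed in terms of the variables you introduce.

Toward a contradiction, assume L is regular with pumping length p.
Take w = a^p $ b^p ∈ L with |w| = 2p+1 ≥ p.
Write w = xyz as guaranteed by the lemma, with |xy| ≤ p and |y| ≥ 1.
The first p characters of w are a's, so xy (and hence y) consists only of a's. Write y = a^k, 1 ≤ k ≤ p.
Pump with i = 2: xy^2z = a^{p+k} $ b^p, which would require p+k = p. But k ≥ 1, so xy^2z ∉ L.
This contradicts the pumping lemma, so L is not regular.

a^{p+k} $ b^p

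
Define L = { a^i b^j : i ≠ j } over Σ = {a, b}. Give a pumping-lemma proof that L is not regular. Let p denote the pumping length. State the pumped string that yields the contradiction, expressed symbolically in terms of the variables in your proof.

a^{p+p!} b^{p+p!}

Assume L is regular. Let p be the pumping length given by the pumping lemma.
Choose w = a^p b^{p+p!}. Since p ≠ p+p!, w ∈ L; and |w| ≥ p.
By the pumping lemma, w = xyz with |xy| ≤ p and |y| > 0.
Since the first p symbols of w are all a's and |xy| ≤ p, y lies entirely in the leading a-block: y = a^k for some k with 1 ≤ k ≤ p.
Since 1 ≤ k ≤ p, k divides p!; set t = 1 + p!/k. Then xy^t z has p + (p!/k)·k = p + p! copies of a. Now the a-count equals the b-count, so i ≠ j fails. So xy^t z = a^{p+p!} b^{p+p!} ∉ L.
Contradiction. Therefore L is not regular.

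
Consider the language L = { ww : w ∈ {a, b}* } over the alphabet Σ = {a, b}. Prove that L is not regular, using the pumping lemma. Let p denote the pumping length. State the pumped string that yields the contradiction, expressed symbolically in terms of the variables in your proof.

a^{p+k} b^p a^p b^p

Suppose for contradiction that L is regular, and let p be the pumping length.
Take w = a^p b^p a^p b^p = uu where u = a^pb^p; then w ∈ L and |w| = 4p ≥ p.
By the pumping lemma, w = xyz with |xy| ≤ p and y is nonempty.
Since the first p symbols of w are all a's and |xy| ≤ p, y lies entirely in the leading a-block: y = a^k for some k with 1 ≤ k ≤ p.
Pump with i = 2: xy^2z = a^{p+k} b^p a^p b^p, of length 4p+k. Suppose this equals vv. The string starts with a and ends with b, so v does too; thus the boundary between the two copies of v is a b→a transition. There is exactly one such transition, at position 2p+k, so |v| = 2p+k and |vv| = 4p+2k ≠ 4p+k since k ≥ 1. So xy^2z ∉ L.
This contradicts the pumping lemma, so L is not regular.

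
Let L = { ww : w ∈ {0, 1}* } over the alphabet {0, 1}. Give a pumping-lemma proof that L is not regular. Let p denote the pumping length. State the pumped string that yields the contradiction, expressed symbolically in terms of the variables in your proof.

Assume L is regular; let p be its pumping constant.
Take w = 0^p 1^p 0^p 1^p = uu where u = 0^p1^p; then w ∈ L and |w| = 4p ≥ p.
Write w = xyz as guaranteed by the lemma, with |xy| ≤ p and y is nonempty.
Since the first p symbols of w are all 0's and |xy| ≤ p, y lies entirely in the leading 0-block: y = 0^k for some k with 1 ≤ k ≤ p.
Pump with i = 2: xy^2z = 0^{p+k} 1^p 0^p 1^p, of length 4p+k. Suppose this equals vv. The string starts with 0 and ends with 1, so v does too; thus the boundary between the two copies of v is a 1→0 transition. There is exactly one such transition, at position 2p+k, so |v| = 2p+k and |vv| = 4p+2k ≠ 4p+k since k ≥ 1. So xy^2z ∉ L.
Contradiction. Therefore L is not regular.

0^{p+k} 1^p 0^p 1^p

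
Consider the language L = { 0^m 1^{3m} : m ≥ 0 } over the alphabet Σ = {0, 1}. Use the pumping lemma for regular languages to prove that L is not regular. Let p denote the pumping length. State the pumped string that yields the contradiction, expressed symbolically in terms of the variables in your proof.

0^{p+k} 1^{3p}

Toward a contradiction, assume L is regular with pumping length p.
Take w = 0^p 1^{3p}. Then w ∈ L and |w| = 4p ≥ p.
By the pumping lemma, w = xyz with |xy| ≤ p and |y| ≥ 1.
Because |xy| ≤ p and w begins with p copies of 0, we have y = 0^k with 1 ≤ k ≤ p.
Pump with i = 2: xy^2z = 0^{p+k} 1^{3p}. For this to lie in L we would need 3p = 3(p+k), which forces k = 0. But k ≥ 1, so xy^2z ∉ L.
Contradiction. Therefore L is not regular.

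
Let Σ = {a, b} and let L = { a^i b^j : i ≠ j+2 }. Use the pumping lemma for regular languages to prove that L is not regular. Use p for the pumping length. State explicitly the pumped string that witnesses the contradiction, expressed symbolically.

Suppose for contradiction that L is regular, and let p be the pumping length.
Choose w = a^p b^{p+p!-2}. Since p ≠ (p+p!-2)+2 = p+p!, w ∈ L; and |w| ≥ p.
By the pumping lemma, w = xyz with |xy| ≤ p and y is nonempty.
The first p characters of w are a's, so xy (and hence y) consists only of a's. Write y = a^k, 1 ≤ k ≤ p.
Since 1 ≤ k ≤ p, k divides p!; set t = 1 + p!/k. Then xy^t z has p + (p!/k)·k = p + p! copies of a. Now the a-count is p+p! and (b-count)+2 = (p+p!-2)+2 = p+p!, so i ≠ j+2 fails. So xy^t z = a^{p+p!} b^{p+p!-2} ∉ L.
Contradiction. Therefore L is not regular.

a^{p+p!} b^{p+p!-2}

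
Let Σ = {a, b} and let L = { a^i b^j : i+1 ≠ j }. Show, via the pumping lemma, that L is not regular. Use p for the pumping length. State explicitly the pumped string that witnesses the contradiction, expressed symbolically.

a^{p+p!} b^{p+p!+1}

Assume L is regular. Let p be the pumping length given by the pumping lemma.
Choose w = a^p b^{p+p!+1}. Since p ≠ (p+p!+1)-1 = p+p!, w ∈ L; and |w| ≥ p.
By the pumping lemma, w = xyz with |xy| ≤ p and y is nonempty.
Since the first p symbols of w are all a's and |xy| ≤ p, y lies entirely in the leading a-block: y = a^k for some k with 1 ≤ k ≤ p.
Since 1 ≤ k ≤ p, k divides p!; set t = 1 + p!/k. Then xy^t z has p + (p!/k)·k = p + p! copies of a. Now the a-count is p+p! and (b-count)-1 = (p+p!+1)-1 = p+p!, so i+1 ≠ j fails. So xy^t z = a^{p+p!} b^{p+p!+1} ∉ L.
Contradiction. Therefore L is not regular.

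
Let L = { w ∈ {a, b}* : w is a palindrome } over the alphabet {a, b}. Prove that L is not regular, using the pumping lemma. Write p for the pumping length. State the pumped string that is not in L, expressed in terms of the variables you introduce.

a^{p+k} b a^p

Suppose for contradiction that L is regular, and let p be the pumping length.
Take w = a^p b a^p, a palindrome of length 2p+1 ≥ p.
By the pumping lemma, w = xyz with |xy| ≤ p and |y| ≥ 1.
The first p characters of w are a's, so xy (and hence y) consists only of a's. Write y = a^k, 1 ≤ k ≤ p.
Pump with i = 2: xy^2z = a^{p+k} b a^p. Its reverse is a^p b a^{p+k}, which differs from xy^2z since k ≥ 1. So xy^2z is not a palindrome and xy^2z ∉ L.
This contradicts the pumping lemma, so L is not regular.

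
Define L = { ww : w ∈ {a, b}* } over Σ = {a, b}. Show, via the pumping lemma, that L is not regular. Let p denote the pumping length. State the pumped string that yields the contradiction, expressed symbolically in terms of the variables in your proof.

Toward a contradiction, assume L is regular with pumping length p.
Take w = a^p b^p a^p b^p = uu where u = a^pb^p; then w ∈ L and |w| = 4p ≥ p.
By the pumping lemma, w = xyz with |xy| ≤ p and |y| > 0.
Since the first p symbols of w are all a's and |xy| ≤ p, y lies entirely in the leading a-block: y = a^k for some k with 1 ≤ k ≤ p.
Pump with i = 2: xy^2z = a^{p+k} b^p a^p b^p, of length 4p+k. Suppose this equals vv. The string starts with a and ends with b, so v does too; thus the boundary between the two copies of v is a b→a transition. There is exactly one such transition, at position 2p+k, so |v| = 2p+k and |vv| = 4p+2k ≠ 4p+k since k ≥ 1. So xy^2z ∉ L.
Contradiction. Therefore L is not regular.

a^{p+k} b^p a^p b^p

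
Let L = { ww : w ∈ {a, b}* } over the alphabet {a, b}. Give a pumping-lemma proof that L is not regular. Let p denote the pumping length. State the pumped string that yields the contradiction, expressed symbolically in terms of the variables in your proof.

a^{p+k} b^p a^p b^p

Assume L is regular; let p be its pumping constant.
Take w = a^p b^p a^p b^p = uu where u = a^pb^p; then w ∈ L and |w| = 4p ≥ p.
By the pumping lemma, w = xyz with |xy| ≤ p and |y| ≥ 1.
The first p characters of w are a's, so xy (and hence y) consists only of a's. Write y = a^k, 1 ≤ k ≤ p.
Pump with i = 2: xy^2z = a^{p+k} b^p a^p b^p, of length 4p+k. Suppose this equals vv. The string starts with a and ends with b, so v does too; thus the boundary between the two copies of v is a b→a transition. There is exactly one such transition, at position 2p+k, so |v| = 2p+k and |vv| = 4p+2k ≠ 4p+k since k ≥ 1. So xy^2z ∉ L.
This is a contradiction; hence L is not regular.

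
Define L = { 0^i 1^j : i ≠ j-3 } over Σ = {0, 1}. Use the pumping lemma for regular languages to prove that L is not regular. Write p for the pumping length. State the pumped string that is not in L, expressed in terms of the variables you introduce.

Suppose for contradiction that L is regular, and let p be the pumping length.
Choose w = 0^p 1^{p+p!+3}. Since p ≠ (p+p!+3)-3 = p+p!, w ∈ L; and |w| ≥ p.
By the pumping lemma, w = xyz with |xy| ≤ p and |y| ≥ 1.
Since the first p symbols of w are all 0's and |xy| ≤ p, y lies entirely in the leading 0-block: y = 0^k for some k with 1 ≤ k ≤ p.
Since 1 ≤ k ≤ p, k divides p!; set t = 1 + p!/k. Then xy^t z has p + (p!/k)·k = p + p! copies of 0. Now the 0-count is p+p! and (1-count)-3 = (p+p!+3)-3 = p+p!, so i ≠ j-3 fails. So xy^t z = 0^{p+p!} 1^{p+p!+3} ∉ L.
Contradiction. Therefore L is not regular.

0^{p+p!} 1^{p+p!+3}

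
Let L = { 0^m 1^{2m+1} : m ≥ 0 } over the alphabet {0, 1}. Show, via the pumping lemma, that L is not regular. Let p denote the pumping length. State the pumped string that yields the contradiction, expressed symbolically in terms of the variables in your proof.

0^{p+k} 1^{2p+1}

Assume L is regular. Let p be the pumping length given by the pumping lemma.
Take w = 0^p 1^{2p+1}. Then w ∈ L and |w| = 3p+1 ≥ p.
By the pumping lemma, w = xyz with |xy| ≤ p and |y| > 0.
The first p characters of w are 0's, so xy (and hence y) consists only of 0's. Write y = 0^k, 1 ≤ k ≤ p.
Pump with i = 2: xy^2z = 0^{p+k} 1^{2p+1}. For this to lie in L we would need 2p+1 = 2(p+k)+1, which forces k = 0. But k ≥ 1, so xy^2z ∉ L.
This contradicts the pumping lemma, so L is not regular.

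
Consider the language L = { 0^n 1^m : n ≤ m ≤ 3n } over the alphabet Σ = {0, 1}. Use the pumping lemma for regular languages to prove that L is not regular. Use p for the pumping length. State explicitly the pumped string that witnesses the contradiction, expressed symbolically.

Suppose for contradiction that L is regular, and let p be the pumping length.
Take w = 0^p 1^p ∈ L (since p ≤ p ≤ 3p), with |w| = 2p ≥ p.
The pumping lemma gives a decomposition w = xyz where |xy| ≤ p and y is nonempty.
Since the first p symbols of w are all 0's and |xy| ≤ p, y lies entirely in the leading 0-block: y = 0^k for some k with 1 ≤ k ≤ p.
Pump with i = 2: xy^2z = 0^{p+k} 1^p. Now n = p+k > p = m, so the condition n ≤ m fails. Thus xy^2z ∉ L.
This contradicts the pumping lemma, so L is not regular.

0^{p+k} 1^p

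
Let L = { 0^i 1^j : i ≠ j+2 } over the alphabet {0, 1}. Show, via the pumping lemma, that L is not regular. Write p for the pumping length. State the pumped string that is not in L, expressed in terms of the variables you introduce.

0^{p+p!} 1^{p+p!-2}

Assume L is regular. Let p be the pumping length given by the pumping lemma.
Choose w = 0^p 1^{p+p!-2}. Since p ≠ (p+p!-2)+2 = p+p!, w ∈ L; and |w| ≥ p.
By the pumping lemma, w = xyz with |xy| ≤ p and |y| > 0.
The first p characters of w are 0's, so xy (and hence y) consists only of 0's. Write y = 0^k, 1 ≤ k ≤ p.
Since 1 ≤ k ≤ p, k divides p!; set t = 1 + p!/k. Then xy^t z has p + (p!/k)·k = p + p! copies of 0. Now the 0-count is p+p! and (1-count)+2 = (p+p!-2)+2 = p+p!, so i ≠ j+2 fails. So xy^t z = 0^{p+p!} 1^{p+p!-2} ∉ L.
Contradiction. Therefore L is not regular.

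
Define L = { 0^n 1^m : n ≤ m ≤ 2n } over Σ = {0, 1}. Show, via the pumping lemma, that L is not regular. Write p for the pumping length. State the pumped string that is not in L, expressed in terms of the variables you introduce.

0^{p+k} 1^p

Toward a contradiction, assume L is regular with pumping length p.
Take w = 0^p 1^p ∈ L (since p ≤ p ≤ 2p), with |w| = 2p ≥ p.
By the pumping lemma, w = xyz with |xy| ≤ p and y is nonempty.
Since the first p symbols of w are all 0's and |xy| ≤ p, y lies entirely in the leading 0-block: y = 0^k for some k with 1 ≤ k ≤ p.
Pump with i = 2: xy^2z = 0^{p+k} 1^p. Now n = p+k > p = m, so the condition n ≤ m fails. Thus xy^2z ∉ L.
Contradiction. Therefore L is not regular.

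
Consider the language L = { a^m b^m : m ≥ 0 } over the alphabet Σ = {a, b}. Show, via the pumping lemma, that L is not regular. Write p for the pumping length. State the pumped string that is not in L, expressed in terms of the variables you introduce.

Suppose for contradiction that L is regular, and let p be the pumping length.
Choose w = a^p b^p, which is in L with |w| = 2p ≥ p.
By the pumping lemma, w = xyz with |xy| ≤ p and y is nonempty.
The first p characters of w are a's, so xy (and hence y) consists only of a's. Write y = a^k, 1 ≤ k ≤ p.
Pump with i = 2: xy^2z = a^{p+k} b^p. For this to lie in L we would need p = p+k, which forces k = 0. But k ≥ 1, so xy^2z ∉ L.
Contradiction. Therefore L is not regular.

a^{p+k} b^p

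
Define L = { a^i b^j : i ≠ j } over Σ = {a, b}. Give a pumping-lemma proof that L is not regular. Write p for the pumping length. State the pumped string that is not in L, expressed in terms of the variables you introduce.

a^{p+p!} b^{p+p!}

Assume L is regular; let p be its pumping constant.
Choose w = a^p b^{p+p!}. Since p ≠ p+p!, w ∈ L; and |w| ≥ p.
The pumping lemma gives a decomposition w = xyz where |xy| ≤ p and |y| ≥ 1.
The first p characters of w are a's, so xy (and hence y) consists only of a's. Write y = a^k, 1 ≤ k ≤ p.
Since 1 ≤ k ≤ p, k divides p!; set t = 1 + p!/k. Then xy^t z has p + (p!/k)·k = p + p! copies of a. Now the a-count equals the b-count, so i ≠ j fails. So xy^t z = a^{p+p!} b^{p+p!} ∉ L.
This contradicts the pumping lemma, so L is not regular.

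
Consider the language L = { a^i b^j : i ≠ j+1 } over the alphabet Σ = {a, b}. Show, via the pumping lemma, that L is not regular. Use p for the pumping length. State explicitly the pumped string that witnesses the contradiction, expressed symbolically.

Assume L is regular. Let p be the pumping length given by the pumping lemma.
Choose w = a^p b^{p+p!-1}. Since p ≠ (p+p!-1)+1 = p+p!, w ∈ L; and |w| ≥ p.
The pumping lemma gives a decomposition w = xyz where |xy| ≤ p and y is nonempty.
Since the first p symbols of w are all a's and |xy| ≤ p, y lies entirely in the leading a-block: y = a^k for some k with 1 ≤ k ≤ p.
Since 1 ≤ k ≤ p, k divides p!; set t = 1 + p!/k. Then xy^t z has p + (p!/k)·k = p + p! copies of a. Now the a-count is p+p! and (b-count)+1 = (p+p!-1)+1 = p+p!, so i ≠ j+1 fails. So xy^t z = a^{p+p!} b^{p+p!-1} ∉ L.
This is a contradiction; hence L is not regular.

a^{p+p!} b^{p+p!-1}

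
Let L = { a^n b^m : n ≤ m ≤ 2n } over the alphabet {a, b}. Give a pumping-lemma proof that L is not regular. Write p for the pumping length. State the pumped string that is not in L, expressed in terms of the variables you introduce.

a^{p+k} b^p

Suppose for contradiction that L is regular, and let p be the pumping length.
Take w = a^p b^p ∈ L (since p ≤ p ≤ 2p), with |w| = 2p ≥ p.
By the pumping lemma, w = xyz with |xy| ≤ p and |y| > 0.
Because |xy| ≤ p and w begins with p copies of a, we have y = a^k with 1 ≤ k ≤ p.
Pump with i = 2: xy^2z = a^{p+k} b^p. Now n = p+k > p = m, so the condition n ≤ m fails. Thus xy^2z ∉ L.
Contradiction. Therefore L is not regular.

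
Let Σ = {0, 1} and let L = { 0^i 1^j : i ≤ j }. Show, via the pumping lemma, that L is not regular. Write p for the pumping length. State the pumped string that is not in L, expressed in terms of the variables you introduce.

Suppose for contradiction that L is regular, and let p be the pumping length.
Choose w = 0^p 1^p ∈ L, with |w| = 2p ≥ p.
The pumping lemma gives a decomposition w = xyz where |xy| ≤ p and y is nonempty.
Because |xy| ≤ p and w begins with p copies of 0, we have y = 0^k with 1 ≤ k ≤ p.
Consider xy^2z = 0^{p+k} 1^p. Since k ≥ 1, the 0-count p+k exceeds the 1-count p, so i ≤ j fails; thus xy^2z ∉ L.
This is a contradiction; hence L is not regular.

0^{p+k} 1^p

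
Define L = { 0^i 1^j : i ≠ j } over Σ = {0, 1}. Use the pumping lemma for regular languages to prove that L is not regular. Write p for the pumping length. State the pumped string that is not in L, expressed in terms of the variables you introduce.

0^{p+p!} 1^{p+p!}

Assume L is regular; let p be its pumping constant.
Choose w = 0^p 1^{p+p!}. Since p ≠ p+p!, w ∈ L; and |w| ≥ p.
By the pumping lemma, w = xyz with |xy| ≤ p and y is nonempty.
Since the first p symbols of w are all 0's and |xy| ≤ p, y lies entirely in the leading 0-block: y = 0^k for some k with 1 ≤ k ≤ p.
Since 1 ≤ k ≤ p, k divides p!; set t = 1 + p!/k. Then xy^t z has p + (p!/k)·k = p + p! copies of 0. Now the 0-count equals the 1-count, so i ≠ j fails. So xy^t z = 0^{p+p!} 1^{p+p!} ∉ L.
Contradiction. Therefore L is not regular.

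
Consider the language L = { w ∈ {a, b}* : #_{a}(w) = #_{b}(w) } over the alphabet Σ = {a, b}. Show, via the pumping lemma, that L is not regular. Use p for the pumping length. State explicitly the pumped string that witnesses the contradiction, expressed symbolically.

a^{p+k} b^p

Assume L is regular. Let p be the pumping length given by the pumping lemma.
Choose w = a^p b^p ∈ L with |w| = 2p ≥ p.
By the pumping lemma, w = xyz with |xy| ≤ p and y is nonempty.
The first p characters of w are a's, so xy (and hence y) consists only of a's. Write y = a^k, 1 ≤ k ≤ p.
Pump with i = 2: xy^2z = a^{p+k} b^p has p+k occurrences of a but only p of b. Since k ≥ 1 the counts differ, so xy^2z ∉ L.
Contradiction. Therefore L is not regular.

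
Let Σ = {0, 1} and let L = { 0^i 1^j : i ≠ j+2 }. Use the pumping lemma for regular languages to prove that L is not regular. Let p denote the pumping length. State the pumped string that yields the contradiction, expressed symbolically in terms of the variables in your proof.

Assume L is regular; let p be its pumping constant.
Choose w = 0^p 1^{p+p!-2}. Since p ≠ (p+p!-2)+2 = p+p!, w ∈ L; and |w| ≥ p.
By the pumping lemma, w = xyz with |xy| ≤ p and y is nonempty.
Since the first p symbols of w are all 0's and |xy| ≤ p, y lies entirely in the leading 0-block: y = 0^k for some k with 1 ≤ k ≤ p.
Since 1 ≤ k ≤ p, k divides p!; set t = 1 + p!/k. Then xy^t z has p + (p!/k)·k = p + p! copies of 0. Now the 0-count is p+p! and (1-count)+2 = (p+p!-2)+2 = p+p!, so i ≠ j+2 fails. So xy^t z = 0^{p+p!} 1^{p+p!-2} ∉ L.
This is a contradiction; hence L is not regular.

0^{p+p!} 1^{p+p!-2}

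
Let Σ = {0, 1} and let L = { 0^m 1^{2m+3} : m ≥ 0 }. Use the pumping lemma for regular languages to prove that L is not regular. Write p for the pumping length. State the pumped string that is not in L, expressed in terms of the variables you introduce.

0^{p+k} 1^{2p+3}

Assume L is regular. Let p be the pumping length given by the pumping lemma.
Choose w = 0^p 1^{2p+3}, which is in L with |w| = 3p+3 ≥ p.
By the pumping lemma, w = xyz with |xy| ≤ p and |y| > 0.
The first p characters of w are 0's, so xy (and hence y) consists only of 0's. Write y = 0^k, 1 ≤ k ≤ p.
Pump with i = 2: xy^2z = 0^{p+k} 1^{2p+3}. For this to lie in L we would need 2p+3 = 2(p+k)+3, which forces k = 0. But k ≥ 1, so xy^2z ∉ L.
This contradicts the pumping lemma, so L is not regular.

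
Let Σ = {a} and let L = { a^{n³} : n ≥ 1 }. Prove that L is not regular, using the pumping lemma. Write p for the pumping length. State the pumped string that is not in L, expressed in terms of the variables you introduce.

a^{p³+k}

Suppose for contradiction that L is regular, and let p be the pumping length.
Take w = a^{p³} ∈ L with |w| = p³ ≥ p.
The pumping lemma gives a decomposition w = xyz where |xy| ≤ p and |y| > 0.
Then y = a^k for some k with 1 ≤ k ≤ p.
Pump with i = 2: xy^2z = a^{p³+k}. Since 1 ≤ k ≤ p, p³ < p³+k ≤ p³+p < p³+3p²+3p+1 = (p+1)³, so p³+k is not a perfect cube. So xy^2z ∉ L.
This contradicts the pumping lemma, so L is not regular.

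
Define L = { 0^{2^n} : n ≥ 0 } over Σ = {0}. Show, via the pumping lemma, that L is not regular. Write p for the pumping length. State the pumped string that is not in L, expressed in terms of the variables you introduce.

0^{2^p+k}

Assume L is regular; let p be its pumping constant.
Take w = 0^{2^p} ∈ L with |w| = 2^p ≥ p.
Write w = xyz as guaranteed by the lemma, with |xy| ≤ p and y is nonempty.
Then y = 0^k for some k with 1 ≤ k ≤ p.
Pump with i = 2: xy^2z = 0^{2^p+k}. Since 1 ≤ k ≤ p < 2^p, we have 2^p < 2^p+k < 2^{p+1}, so 2^p+k is not a power of 2. So xy^2z ∉ L.
Contradiction. Therefore L is not regular.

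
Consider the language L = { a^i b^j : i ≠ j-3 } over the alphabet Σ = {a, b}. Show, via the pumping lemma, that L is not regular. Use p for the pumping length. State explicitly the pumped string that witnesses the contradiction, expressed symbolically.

a^{p+p!} b^{p+p!+3}

Assume L is regular. Let p be the pumping length given by the pumping lemma.
Choose w = a^p b^{p+p!+3}. Since p ≠ (p+p!+3)-3 = p+p!, w ∈ L; and |w| ≥ p.
The pumping lemma gives a decomposition w = xyz where |xy| ≤ p and y is nonempty.
The first p characters of w are a's, so xy (and hence y) consists only of a's. Write y = a^k, 1 ≤ k ≤ p.
Since 1 ≤ k ≤ p, k divides p!; set t = 1 + p!/k. Then xy^t z has p + (p!/k)·k = p + p! copies of a. Now the a-count is p+p! and (b-count)-3 = (p+p!+3)-3 = p+p!, so i ≠ j-3 fails. So xy^t z = a^{p+p!} b^{p+p!+3} ∉ L.
This is a contradiction; hence L is not regular.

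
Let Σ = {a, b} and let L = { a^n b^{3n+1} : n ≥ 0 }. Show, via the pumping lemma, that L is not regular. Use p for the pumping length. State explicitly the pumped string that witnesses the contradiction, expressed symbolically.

a^{p+k} b^{3p+1}

Assume L is regular; let p be its pumping constant.
Let w = a^p b^{3p+1} ∈ L; note |w| = 4p+1 ≥ p.
By the pumping lemma, w = xyz with |xy| ≤ p and |y| ≥ 1.
The first p characters of w are a's, so xy (and hence y) consists only of a's. Write y = a^k, 1 ≤ k ≤ p.
Pump with i = 2: xy^2z = a^{p+k} b^{3p+1}. For this to lie in L we would need 3p+1 = 3(p+k)+1, which forces k = 0. But k ≥ 1, so xy^2z ∉ L.
This contradicts the pumping lemma, so L is not regular.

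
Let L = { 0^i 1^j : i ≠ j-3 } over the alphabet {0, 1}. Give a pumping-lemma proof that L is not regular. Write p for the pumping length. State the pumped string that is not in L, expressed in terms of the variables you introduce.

Assume L is regular; let p be its pumping constant.
Choose w = 0^p 1^{p+p!+3}. Since p ≠ (p+p!+3)-3 = p+p!, w ∈ L; and |w| ≥ p.
Write w = xyz as guaranteed by the lemma, with |xy| ≤ p and |y| ≥ 1.
The first p characters of w are 0's, so xy (and hence y) consists only of 0's. Write y = 0^k, 1 ≤ k ≤ p.
Since 1 ≤ k ≤ p, k divides p!; set t = 1 + p!/k. Then xy^t z has p + (p!/k)·k = p + p! copies of 0. Now the 0-count is p+p! and (1-count)-3 = (p+p!+3)-3 = p+p!, so i ≠ j-3 fails. So xy^t z = 0^{p+p!} 1^{p+p!+3} ∉ L.
This is a contradiction; hence L is not regular.

0^{p+p!} 1^{p+p!+3}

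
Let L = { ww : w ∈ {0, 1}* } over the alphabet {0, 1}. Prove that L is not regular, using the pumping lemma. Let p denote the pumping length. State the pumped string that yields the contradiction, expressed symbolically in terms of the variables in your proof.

0^{p+k} 1^p 0^p 1^p

Assume L is regular. Let p be the pumping length given by the pumping lemma.
Take w = 0^p 1^p 0^p 1^p = uu where u = 0^p1^p; then w ∈ L and |w| = 4p ≥ p.
By the pumping lemma, w = xyz with |xy| ≤ p and y is nonempty.
Because |xy| ≤ p and w begins with p copies of 0, we have y = 0^k with 1 ≤ k ≤ p.
Pump with i = 2: xy^2z = 0^{p+k} 1^p 0^p 1^p, of length 4p+k. Suppose this equals vv. The string starts with 0 and ends with 1, so v does too; thus the boundary between the two copies of v is a 1→0 transition. There is exactly one such transition, at position 2p+k, so |v| = 2p+k and |vv| = 4p+2k ≠ 4p+k since k ≥ 1. So xy^2z ∉ L.
Contradiction. Therefore L is not regular.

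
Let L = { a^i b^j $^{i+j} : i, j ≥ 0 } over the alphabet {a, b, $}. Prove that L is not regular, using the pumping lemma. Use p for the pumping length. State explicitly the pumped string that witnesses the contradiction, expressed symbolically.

Assume L is regular. Let p be the pumping length given by the pumping lemma.
Take w = a^p b^p $^{2p} ∈ L (with i=j=p, i+j=2p), |w| = 4p ≥ p.
By the pumping lemma, w = xyz with |xy| ≤ p and y is nonempty.
The first p characters of w are a's, so xy (and hence y) consists only of a's. Write y = a^k, 1 ≤ k ≤ p.
Consider xy^2z = a^{p+k} b^p $^{2p}. Now the a- and b-counts sum to 2p+k, but the $-count is 2p ≠ 2p+k. So xy^2z ∉ L.
This contradicts the pumping lemma, so L is not regular.

a^{p+k} b^p $^{2p}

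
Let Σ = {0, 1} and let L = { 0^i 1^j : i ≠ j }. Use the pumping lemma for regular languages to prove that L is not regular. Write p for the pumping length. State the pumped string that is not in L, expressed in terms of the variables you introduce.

0^{p+p!} 1^{p+p!}

Suppose for contradiction that L is regular, and let p be the pumping length.
Choose w = 0^p 1^{p+p!}. Since p ≠ p+p!, w ∈ L; and |w| ≥ p.
Write w = xyz as guaranteed by the lemma, with |xy| ≤ p and |y| > 0.
The first p characters of w are 0's, so xy (and hence y) consists only of 0's. Write y = 0^k, 1 ≤ k ≤ p.
Since 1 ≤ k ≤ p, k divides p!; set t = 1 + p!/k. Then xy^t z has p + (p!/k)·k = p + p! copies of 0. Now the 0-count equals the 1-count, so i ≠ j fails. So xy^t z = 0^{p+p!} 1^{p+p!} ∉ L.
Contradiction. Therefore L is not regular.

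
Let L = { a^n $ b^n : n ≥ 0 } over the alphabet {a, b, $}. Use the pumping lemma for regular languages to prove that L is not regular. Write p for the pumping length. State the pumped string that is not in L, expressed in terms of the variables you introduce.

a^{p+k} $ b^p

Assume L is regular. Let p be the pumping length given by the pumping lemma.
Take w = a^p $ b^p ∈ L with |w| = 2p+1 ≥ p.
The pumping lemma gives a decomposition w = xyz where |xy| ≤ p and y is nonempty.
The first p characters of w are a's, so xy (and hence y) consists only of a's. Write y = a^k, 1 ≤ k ≤ p.
Pump with i = 2: xy^2z = a^{p+k} $ b^p, which would require p+k = p. But k ≥ 1, so xy^2z ∉ L.
This contradicts the pumping lemma, so L is not regular.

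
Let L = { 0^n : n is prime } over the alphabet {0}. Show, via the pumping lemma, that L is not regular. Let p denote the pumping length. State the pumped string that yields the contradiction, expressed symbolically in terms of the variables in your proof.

0^{q(1+k)}

Assume L is regular; let p be its pumping constant.
Let q be a prime with q ≥ p+2 (infinitely many primes exist), and take w = 0^q ∈ L with |w| = q ≥ p.
The pumping lemma gives a decomposition w = xyz where |xy| ≤ p and |y| ≥ 1.
Then y = 0^k for some k with 1 ≤ k ≤ p.
Since 1 ≤ k ≤ p, |xz| = q-k. Pump with i = q+1: |xy^{q+1}z| = (q-k)+(q+1)k = q+qk = q(1+k), which is composite (both factors ≥ 2). So xy^{q+1}z = 0^{q(1+k)} ∉ L.
Contradiction. Therefore L is not regular.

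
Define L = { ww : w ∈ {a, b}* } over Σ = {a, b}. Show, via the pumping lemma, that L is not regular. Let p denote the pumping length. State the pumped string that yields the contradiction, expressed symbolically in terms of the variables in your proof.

a^{p+k} b^p a^p b^p

Assume L is regular. Let p be the pumping length given by the pumping lemma.
Take w = a^p b^p a^p b^p = uu where u = a^pb^p; then w ∈ L and |w| = 4p ≥ p.
The pumping lemma gives a decomposition w = xyz where |xy| ≤ p and |y| ≥ 1.
Because |xy| ≤ p and w begins with p copies of a, we have y = a^k with 1 ≤ k ≤ p.
Pump with i = 2: xy^2z = a^{p+k} b^p a^p b^p, of length 4p+k. Suppose this equals vv. The string starts with a and ends with b, so v does too; thus the boundary between the two copies of v is a b→a transition. There is exactly one such transition, at position 2p+k, so |v| = 2p+k and |vv| = 4p+2k ≠ 4p+k since k ≥ 1. So xy^2z ∉ L.
Contradiction. Therefore L is not regular.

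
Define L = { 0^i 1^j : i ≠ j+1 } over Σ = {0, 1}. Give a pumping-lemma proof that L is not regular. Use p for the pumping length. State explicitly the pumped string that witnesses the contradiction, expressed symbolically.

0^{p+p!} 1^{p+p!-1}

Toward a contradiction, assume L is regular with pumping length p.
Choose w = 0^p 1^{p+p!-1}. Since p ≠ (p+p!-1)+1 = p+p!, w ∈ L; and |w| ≥ p.
The pumping lemma gives a decomposition w = xyz where |xy| ≤ p and |y| > 0.
Since the first p symbols of w are all 0's and |xy| ≤ p, y lies entirely in the leading 0-block: y = 0^k for some k with 1 ≤ k ≤ p.
Since 1 ≤ k ≤ p, k divides p!; set t = 1 + p!/k. Then xy^t z has p + (p!/k)·k = p + p! copies of 0. Now the 0-count is p+p! and (1-count)+1 = (p+p!-1)+1 = p+p!, so i ≠ j+1 fails. So xy^t z = 0^{p+p!} 1^{p+p!-1} ∉ L.
This contradicts the pumping lemma, so L is not regular.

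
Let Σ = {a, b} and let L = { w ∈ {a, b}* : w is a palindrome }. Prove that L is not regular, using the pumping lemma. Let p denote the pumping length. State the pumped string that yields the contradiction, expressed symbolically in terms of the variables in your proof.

a^{p+k} b a^p

Assume L is regular; let p be its pumping constant.
Take w = a^p b a^p, a palindrome of length 2p+1 ≥ p.
Write w = xyz as guaranteed by the lemma, with |xy| ≤ p and y is nonempty.
Because |xy| ≤ p and w begins with p copies of a, we have y = a^k with 1 ≤ k ≤ p.
Pump with i = 2: xy^2z = a^{p+k} b a^p. Its reverse is a^p b a^{p+k}, which differs from xy^2z since k ≥ 1. So xy^2z is not a palindrome and xy^2z ∉ L.
Contradiction. Therefore L is not regular.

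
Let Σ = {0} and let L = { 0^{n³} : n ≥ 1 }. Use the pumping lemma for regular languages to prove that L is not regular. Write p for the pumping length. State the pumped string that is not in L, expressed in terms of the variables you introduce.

Assume L is regular; let p be its pumping constant.
Take w = 0^{p³} ∈ L with |w| = p³ ≥ p.
The pumping lemma gives a decomposition w = xyz where |xy| ≤ p and |y| > 0.
Then y = 0^k for some k with 1 ≤ k ≤ p.
Pump with i = 2: xy^2z = 0^{p³+k}. Since 1 ≤ k ≤ p, p³ < p³+k ≤ p³+p < p³+3p²+3p+1 = (p+1)³, so p³+k is not a perfect cube. So xy^2z ∉ L.
This contradicts the pumping lemma, so L is not regular.

0^{p³+k}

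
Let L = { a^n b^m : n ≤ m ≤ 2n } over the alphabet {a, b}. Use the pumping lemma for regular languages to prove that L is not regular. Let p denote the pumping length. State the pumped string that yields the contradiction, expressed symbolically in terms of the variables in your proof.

Assume L is regular; let p be its pumping constant.
Take w = a^p b^p ∈ L (since p ≤ p ≤ 2p), with |w| = 2p ≥ p.
The pumping lemma gives a decomposition w = xyz where |xy| ≤ p and y is nonempty.
The first p characters of w are a's, so xy (and hence y) consists only of a's. Write y = a^k, 1 ≤ k ≤ p.
Pump with i = 2: xy^2z = a^{p+k} b^p. Now n = p+k > p = m, so the condition n ≤ m fails. Thus xy^2z ∉ L.
This is a contradiction; hence L is not regular.

a^{p+k} b^p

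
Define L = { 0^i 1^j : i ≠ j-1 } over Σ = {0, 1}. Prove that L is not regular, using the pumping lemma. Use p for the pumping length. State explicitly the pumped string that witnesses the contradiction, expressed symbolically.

Suppose for contradiction that L is regular, and let p be the pumping length.
Choose w = 0^p 1^{p+p!+1}. Since p ≠ (p+p!+1)-1 = p+p!, w ∈ L; and |w| ≥ p.
By the pumping lemma, w = xyz with |xy| ≤ p and |y| ≥ 1.
Because |xy| ≤ p and w begins with p copies of 0, we have y = 0^k with 1 ≤ k ≤ p.
Since 1 ≤ k ≤ p, k divides p!; set t = 1 + p!/k. Then xy^t z has p + (p!/k)·k = p + p! copies of 0. Now the 0-count is p+p! and (1-count)-1 = (p+p!+1)-1 = p+p!, so i ≠ j-1 fails. So xy^t z = 0^{p+p!} 1^{p+p!+1} ∉ L.
This is a contradiction; hence L is not regular.

0^{p+p!} 1^{p+p!+1}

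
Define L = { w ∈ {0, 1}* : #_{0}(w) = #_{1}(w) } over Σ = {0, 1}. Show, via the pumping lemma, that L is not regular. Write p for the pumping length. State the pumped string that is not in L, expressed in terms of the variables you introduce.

0^{p+k} 1^p

Suppose for contradiction that L is regular, and let p be the pumping length.
Choose w = 0^p 1^p ∈ L with |w| = 2p ≥ p.
Write w = xyz as guaranteed by the lemma, with |xy| ≤ p and |y| ≥ 1.
Because |xy| ≤ p and w begins with p copies of 0, we have y = 0^k with 1 ≤ k ≤ p.
Pump with i = 2: xy^2z = 0^{p+k} 1^p has p+k occurrences of 0 but only p of 1. Since k ≥ 1 the counts differ, so xy^2z ∉ L.
Contradiction. Therefore L is not regular.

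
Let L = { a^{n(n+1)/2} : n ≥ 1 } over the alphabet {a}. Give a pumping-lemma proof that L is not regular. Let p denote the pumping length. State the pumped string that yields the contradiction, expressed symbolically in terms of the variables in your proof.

Assume L is regular. Let p be the pumping length given by the pumping lemma.
Take w = a^{p(p+1)/2} ∈ L with |w| = p(p+1)/2 ≥ p.
Write w = xyz as guaranteed by the lemma, with |xy| ≤ p and |y| ≥ 1.
Then y = a^k for some k with 1 ≤ k ≤ p.
Pump with i = 2: xy^2z = a^{p(p+1)/2+k}. Since 1 ≤ k ≤ p, p(p+1)/2 < p(p+1)/2+k ≤ p(p+1)/2+p < (p+1)(p+2)/2, so p(p+1)/2+k is strictly between consecutive triangular numbers. So xy^2z ∉ L.
Contradiction. Therefore L is not regular.

a^{p(p+1)/2+k}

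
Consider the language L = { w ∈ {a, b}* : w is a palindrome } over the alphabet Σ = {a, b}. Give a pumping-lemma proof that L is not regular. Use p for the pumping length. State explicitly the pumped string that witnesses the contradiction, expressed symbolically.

Assume L is regular; let p be its pumping constant.
Take w = a^p b a^p, a palindrome of length 2p+1 ≥ p.
By the pumping lemma, w = xyz with |xy| ≤ p and |y| ≥ 1.
Since the first p symbols of w are all a's and |xy| ≤ p, y lies entirely in the leading a-block: y = a^k for some k with 1 ≤ k ≤ p.
Pump with i = 2: xy^2z = a^{p+k} b a^p. Its reverse is a^p b a^{p+k}, which differs from xy^2z since k ≥ 1. So xy^2z is not a palindrome and xy^2z ∉ L.
This is a contradiction; hence L is not regular.

a^{p+k} b a^p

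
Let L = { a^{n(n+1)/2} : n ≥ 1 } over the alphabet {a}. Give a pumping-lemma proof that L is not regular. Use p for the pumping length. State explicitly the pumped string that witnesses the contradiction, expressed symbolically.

a^{p(p+1)/2+k}

Assume L is regular; let p be its pumping constant.
Take w = a^{p(p+1)/2} ∈ L with |w| = p(p+1)/2 ≥ p.
Write w = xyz as guaranteed by the lemma, with |xy| ≤ p and y is nonempty.
Then y = a^k for some k with 1 ≤ k ≤ p.
Pump with i = 2: xy^2z = a^{p(p+1)/2+k}. Since 1 ≤ k ≤ p, p(p+1)/2 < p(p+1)/2+k ≤ p(p+1)/2+p < (p+1)(p+2)/2, so p(p+1)/2+k is strictly between consecutive triangular numbers. So xy^2z ∉ L.
Contradiction. Therefore L is not regular.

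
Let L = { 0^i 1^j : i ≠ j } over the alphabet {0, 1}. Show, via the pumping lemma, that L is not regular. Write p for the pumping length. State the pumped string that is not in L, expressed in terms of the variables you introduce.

0^{p+p!} 1^{p+p!}

Assume L is regular; let p be its pumping constant.
Choose w = 0^p 1^{p+p!}. Since p ≠ p+p!, w ∈ L; and |w| ≥ p.
The pumping lemma gives a decomposition w = xyz where |xy| ≤ p and y is nonempty.
Since the first p symbols of w are all 0's and |xy| ≤ p, y lies entirely in the leading 0-block: y = 0^k for some k with 1 ≤ k ≤ p.
Since 1 ≤ k ≤ p, k divides p!; set t = 1 + p!/k. Then xy^t z has p + (p!/k)·k = p + p! copies of 0. Now the 0-count equals the 1-count, so i ≠ j fails. So xy^t z = 0^{p+p!} 1^{p+p!} ∉ L.
This contradicts the pumping lemma, so L is not regular.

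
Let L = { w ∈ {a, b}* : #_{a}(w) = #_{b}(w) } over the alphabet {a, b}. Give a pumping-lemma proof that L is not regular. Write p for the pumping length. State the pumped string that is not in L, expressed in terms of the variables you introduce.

Assume L is regular. Let p be the pumping length given by the pumping lemma.
Choose w = a^p b^p ∈ L with |w| = 2p ≥ p.
Write w = xyz as guaranteed by the lemma, with |xy| ≤ p and |y| ≥ 1.
Since the first p symbols of w are all a's and |xy| ≤ p, y lies entirely in the leading a-block: y = a^k for some k with 1 ≤ k ≤ p.
Pump with i = 2: xy^2z = a^{p+k} b^p has p+k occurrences of a but only p of b. Since k ≥ 1 the counts differ, so xy^2z ∉ L.
This contradicts the pumping lemma, so L is not regular.

a^{p+k} b^p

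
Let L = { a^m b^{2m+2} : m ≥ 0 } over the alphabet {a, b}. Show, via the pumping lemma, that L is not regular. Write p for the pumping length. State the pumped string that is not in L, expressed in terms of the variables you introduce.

a^{p+k} b^{2p+2}

Assume L is regular. Let p be the pumping length given by the pumping lemma.
Take w = a^p b^{2p+2}. Then w ∈ L and |w| = 3p+2 ≥ p.
The pumping lemma gives a decomposition w = xyz where |xy| ≤ p and |y| ≥ 1.
Since the first p symbols of w are all a's and |xy| ≤ p, y lies entirely in the leading a-block: y = a^k for some k with 1 ≤ k ≤ p.
Pump with i = 2: xy^2z = a^{p+k} b^{2p+2}. For this to lie in L we would need 2p+2 = 2(p+k)+2, which forces k = 0. But k ≥ 1, so xy^2z ∉ L.
This contradicts the pumping lemma, so L is not regular.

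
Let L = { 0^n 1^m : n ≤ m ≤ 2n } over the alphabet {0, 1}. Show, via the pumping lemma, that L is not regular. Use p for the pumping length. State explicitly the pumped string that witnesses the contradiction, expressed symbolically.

0^{p+k} 1^p

Suppose for contradiction that L is regular, and let p be the pumping length.
Take w = 0^p 1^p ∈ L (since p ≤ p ≤ 2p), with |w| = 2p ≥ p.
The pumping lemma gives a decomposition w = xyz where |xy| ≤ p and |y| > 0.
Because |xy| ≤ p and w begins with p copies of 0, we have y = 0^k with 1 ≤ k ≤ p.
Pump with i = 2: xy^2z = 0^{p+k} 1^p. Now n = p+k > p = m, so the condition n ≤ m fails. Thus xy^2z ∉ L.
Contradiction. Therefore L is not regular.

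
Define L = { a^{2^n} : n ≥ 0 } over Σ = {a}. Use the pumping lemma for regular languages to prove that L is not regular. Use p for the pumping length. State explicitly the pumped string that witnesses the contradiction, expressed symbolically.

a^{2^p+k}

Suppose for contradiction that L is regular, and let p be the pumping length.
Take w = a^{2^p} ∈ L with |w| = 2^p ≥ p.
Write w = xyz as guaranteed by the lemma, with |xy| ≤ p and y is nonempty.
Then y = a^k for some k with 1 ≤ k ≤ p.
Pump with i = 2: xy^2z = a^{2^p+k}. Since 1 ≤ k ≤ p < 2^p, we have 2^p < 2^p+k < 2^{p+1}, so 2^p+k is not a power of 2. So xy^2z ∉ L.
This is a contradiction; hence L is not regular.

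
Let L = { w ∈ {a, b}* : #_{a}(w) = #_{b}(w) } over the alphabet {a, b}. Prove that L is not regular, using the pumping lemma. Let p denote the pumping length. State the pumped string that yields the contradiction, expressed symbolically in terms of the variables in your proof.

a^{p+k} b^p

Assume L is regular. Let p be the pumping length given by the pumping lemma.
Choose w = a^p b^p ∈ L with |w| = 2p ≥ p.
By the pumping lemma, w = xyz with |xy| ≤ p and |y| ≥ 1.
Because |xy| ≤ p and w begins with p copies of a, we have y = a^k with 1 ≤ k ≤ p.
Pump with i = 2: xy^2z = a^{p+k} b^p has p+k occurrences of a but only p of b. Since k ≥ 1 the counts differ, so xy^2z ∉ L.
This is a contradiction; hence L is not regular.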